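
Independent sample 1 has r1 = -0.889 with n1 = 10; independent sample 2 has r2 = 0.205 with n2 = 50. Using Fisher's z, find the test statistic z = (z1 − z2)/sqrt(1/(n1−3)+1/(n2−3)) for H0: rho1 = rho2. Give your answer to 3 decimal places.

-4.011

z1 = atanh(-0.889) = -1.417136,  z2 = atanh(0.205) = 0.207946
SE = √(1/(n1−3) + 1/(n2−3)) = √(1/7 + 1/47) = √(0.1428571 + 0.0212766) = √0.1641337 = 0.405134
z = (z1 − z2)/SE = (-1.417136 − 0.207946) / 0.405134 = -1.625082 / 0.405134 = -4.011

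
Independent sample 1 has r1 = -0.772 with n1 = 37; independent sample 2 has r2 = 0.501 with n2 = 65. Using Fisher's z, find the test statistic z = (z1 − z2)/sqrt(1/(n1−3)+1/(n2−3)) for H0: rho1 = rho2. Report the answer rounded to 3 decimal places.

-7.385

Fisher z-transforms: z1 = atanh(-0.772) = -1.025259, z2 = atanh(0.501) = 0.550640; difference d = -1.575899
Var(d) = 1/34 + 1/62 = 0.0294118 + 0.0161290 = 0.0455408
z = d/√Var(d) = -1.575899 / √0.0455408 = -1.575899 / 0.213403 = -7.385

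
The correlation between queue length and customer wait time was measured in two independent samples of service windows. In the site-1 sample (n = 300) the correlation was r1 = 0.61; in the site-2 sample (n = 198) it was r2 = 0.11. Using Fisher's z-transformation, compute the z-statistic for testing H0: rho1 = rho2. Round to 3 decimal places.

6.493

z1 = atanh(0.61) = 0.708921,  z2 = atanh(0.11) = 0.110447
SE = √(1/(n1−3) + 1/(n2−3)) = √(1/297 + 1/195) = √(0.0033670 + 0.0051282) = √0.0084952 = 0.092169
z = (z1 − z2)/SE = (0.708921 − 0.110447) / 0.092169 = 0.598474 / 0.092169 = 6.493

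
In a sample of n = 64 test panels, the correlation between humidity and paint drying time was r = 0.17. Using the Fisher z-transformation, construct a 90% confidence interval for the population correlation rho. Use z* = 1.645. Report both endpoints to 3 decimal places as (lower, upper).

(-0.039, 0.365)

Fisher z: z_r = atanh(r) = ½·ln((1+0.17)/(1−0.17)) = 0.171667
SE(z) = 1/√(n−3) = 1/√61 = 0.128037
90% ⇒ z* = 1.645; margin = 1.645·0.128037 = 0.210621
CI on z-scale: (-0.038954, 0.382288)
Back-transform: tanh(-0.038954) = -0.038934, tanh(0.382288) = 0.364693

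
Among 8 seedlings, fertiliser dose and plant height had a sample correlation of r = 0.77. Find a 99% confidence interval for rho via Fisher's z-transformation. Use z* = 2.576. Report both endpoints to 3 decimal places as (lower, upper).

z_r = atanh(0.77) = 1.020328;  SE = 1/√(n−3) = 1/√5 = 0.447214
z-limits: 1.020328 ± 2.576·0.447214 = 1.020328 ± 1.152023 = [-0.131695, 2.172351]
ρ-limits: (tanh -0.131695, tanh 2.172351) = (-0.131, 0.974)

(-0.131, 0.974)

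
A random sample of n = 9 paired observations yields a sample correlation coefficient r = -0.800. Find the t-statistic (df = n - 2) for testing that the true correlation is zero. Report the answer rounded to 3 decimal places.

-3.528

1 − r² = 1 − 0.640000 = 0.360000;  √(1−r²) = 0.600000
√(n−2) = √7 = 2.645751
t = r·√(n−2)/√(1−r²) = -0.800 · 2.645751 / 0.600000 = -3.528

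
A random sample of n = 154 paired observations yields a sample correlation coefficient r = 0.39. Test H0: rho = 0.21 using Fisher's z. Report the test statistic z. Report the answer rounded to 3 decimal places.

2.441

z_r = atanh(0.39) = 0.411800,  z_0 = atanh(0.21) = 0.213171
SE = 1/√(n−3) = 1/√151 = 0.081379
z = (z_r − z_0)/SE = (0.411800 − 0.213171) / 0.081379 = 0.198629 / 0.081379 = 2.441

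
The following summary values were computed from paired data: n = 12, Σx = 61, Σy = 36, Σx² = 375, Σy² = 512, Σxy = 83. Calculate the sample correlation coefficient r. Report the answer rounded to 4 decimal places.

-0.6175

Numerator: nΣxy − (Σx)(Σy) = 12·83 − (61)(36) = -1200
Denominator: √[(nΣx²−(Σx)²)(nΣy²−(Σy)²)]
  nΣx²−(Σx)² = 12·375 − 3721 = 779;  nΣy²−(Σy)² = 12·512 − 1296 = 4848
  √(779·4848) = √3776592 = 1943.3456
r = -1200 / 1943.3456 = -0.6175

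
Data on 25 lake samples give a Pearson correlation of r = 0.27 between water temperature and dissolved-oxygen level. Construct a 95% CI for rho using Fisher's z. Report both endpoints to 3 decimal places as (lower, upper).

Fisher z: z_r = atanh(r) = ½·ln((1+0.27)/(1−0.27)) = 0.276864
SE(z) = 1/√(n−3) = 1/√22 = 0.213201
95% ⇒ z* = 1.960; margin = 1.960·0.213201 = 0.417874
CI on z-scale: (-0.141010, 0.694738)
Back-transform: tanh(-0.141010) = -0.140083, tanh(0.694738) = 0.601017

(-0.140, 0.601)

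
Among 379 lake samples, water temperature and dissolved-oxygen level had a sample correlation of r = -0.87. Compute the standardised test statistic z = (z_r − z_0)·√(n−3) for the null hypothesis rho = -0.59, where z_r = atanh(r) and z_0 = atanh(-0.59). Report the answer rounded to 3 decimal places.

z_r = atanh(-0.87) = -1.333080,  z_0 = atanh(-0.59) = -0.677666
SE = 1/√(n−3) = 1/√376 = 0.051571
z = (z_r − z_0)/SE = (-1.333080 − (-0.677666)) / 0.051571 = -0.655414 / 0.051571 = -12.709

-12.709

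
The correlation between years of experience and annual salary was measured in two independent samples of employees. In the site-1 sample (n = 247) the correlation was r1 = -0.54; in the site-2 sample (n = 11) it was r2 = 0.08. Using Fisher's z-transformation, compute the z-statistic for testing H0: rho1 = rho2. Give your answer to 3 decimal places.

-1.905

z1 = atanh(-0.54) = -0.604156,  z2 = atanh(0.08) = 0.080171
SE = √(1/(n1−3) + 1/(n2−3)) = √(1/244 + 1/8) = √(0.0040984 + 0.1250000) = √0.1290984 = 0.359303
z = (z1 − z2)/SE = (-0.604156 − 0.080171) / 0.359303 = -0.684327 / 0.359303 = -1.905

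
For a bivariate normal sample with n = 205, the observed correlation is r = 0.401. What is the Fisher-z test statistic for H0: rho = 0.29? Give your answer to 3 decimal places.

z_r = atanh(0.401) = 0.424840,  z_0 = atanh(0.29) = 0.298566
SE = 1/√(n−3) = 1/√202 = 0.070360
z = (z_r − z_0)/SE = (0.424840 − 0.298566) / 0.070360 = 0.126274 / 0.070360 = 1.795

1.795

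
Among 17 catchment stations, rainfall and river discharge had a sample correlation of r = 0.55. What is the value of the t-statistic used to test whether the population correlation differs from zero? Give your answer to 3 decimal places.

2.551

1 − r² = 1 − 0.3025 = 0.6975;  √(1−r²) = 0.835165
√(n−2) = √15 = 3.872983
t = r·√(n−2)/√(1−r²) = 0.55 · 3.872983 / 0.835165 = 2.551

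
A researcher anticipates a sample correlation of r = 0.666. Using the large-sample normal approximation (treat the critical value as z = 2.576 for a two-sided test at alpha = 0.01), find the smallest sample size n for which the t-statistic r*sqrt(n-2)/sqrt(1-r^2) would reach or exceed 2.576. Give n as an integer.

r√(n−2)/√(1−r²) ≥ 2.576  ⇔  n−2 ≥ (2.576)²·(1−r²)/r²
(1−r²)/r² = (1−0.443556)/0.443556 = 1.2545
n ≥ 2 + 6.635776·1.2545 = 2 + 8.3246 = 10.3246
⌈10.3246⌉ = 11

11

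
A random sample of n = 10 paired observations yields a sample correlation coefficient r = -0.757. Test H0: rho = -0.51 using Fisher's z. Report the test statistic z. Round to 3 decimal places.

z_r = atanh(-0.757) = -0.989151,  z_0 = atanh(-0.51) = -0.562730
SE = 1/√(n−3) = 1/√7 = 0.377964
z = (z_r − z_0)/SE = (-0.989151 − (-0.562730)) / 0.377964 = -0.426421 / 0.377964 = -1.128

-1.128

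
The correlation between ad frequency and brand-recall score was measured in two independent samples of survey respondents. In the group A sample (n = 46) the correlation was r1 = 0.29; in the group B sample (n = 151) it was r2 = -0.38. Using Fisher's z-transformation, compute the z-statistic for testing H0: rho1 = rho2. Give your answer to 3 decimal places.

Fisher z-transforms: z1 = atanh(0.29) = 0.298566, z2 = atanh(-0.38) = -0.400060; difference d = 0.698626
Var(d) = 1/43 + 1/148 = 0.0232558 + 0.0067568 = 0.0300126
z = d/√Var(d) = 0.698626 / √0.0300126 = 0.698626 / 0.173241 = 4.033

4.033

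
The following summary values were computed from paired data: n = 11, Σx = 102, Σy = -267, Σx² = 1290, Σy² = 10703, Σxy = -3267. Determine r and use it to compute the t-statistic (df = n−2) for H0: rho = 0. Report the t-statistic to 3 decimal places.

S_xy = nΣxy − ΣxΣy = 11·(-3267) − 102·(-267) = -35937 − (-27234) = -8703
S_xx = nΣx² − (Σx)² = 11·1290 − 102² = 14190 − 10404 = 3786
S_yy = nΣy² − (Σy)² = 11·10703 − (-267)² = 117733 − 71289 = 46444
r = S_xy / √(S_xx·S_yy) = -8703 / √(3786·46444) = -8703 / √175836984 = -8703 / 13260.3538 = -0.6563
t = r·√(n−2)/√(1−r²) = -0.6563·√9 / √(1−0.430730) = -1.968900 / 0.754500 = -2.610

-2.610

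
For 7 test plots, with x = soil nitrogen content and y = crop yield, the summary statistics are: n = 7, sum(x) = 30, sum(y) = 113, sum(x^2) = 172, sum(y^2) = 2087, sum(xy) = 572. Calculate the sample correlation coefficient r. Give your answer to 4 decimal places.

0.8210

Numerator: nΣxy − (Σx)(Σy) = 7·572 − (30)(113) = 614
Denominator: √[(nΣx²−(Σx)²)(nΣy²−(Σy)²)]
  nΣx²−(Σx)² = 7·172 − 900 = 304;  nΣy²−(Σy)² = 7·2087 − 12769 = 1840
  √(304·1840) = √559360 = 747.9037
r = 614 / 747.9037 = 0.8210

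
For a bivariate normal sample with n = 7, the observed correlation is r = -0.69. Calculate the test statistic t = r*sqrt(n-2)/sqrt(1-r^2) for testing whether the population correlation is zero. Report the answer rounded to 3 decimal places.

-2.132

t = r·√(n−2) / √(1−r²) with r = -0.69, n = 7
  = -0.69·√5 / √(1 − 0.4761)
  = -0.69·2.236068 / 0.723809
  = -1.542887 / 0.723809 = -2.132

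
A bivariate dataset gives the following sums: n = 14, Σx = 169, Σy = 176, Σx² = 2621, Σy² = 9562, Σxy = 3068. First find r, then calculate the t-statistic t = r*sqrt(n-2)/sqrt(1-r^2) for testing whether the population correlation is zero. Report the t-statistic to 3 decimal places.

1.778

Numerator: nΣxy − (Σx)(Σy) = 14·3068 − (169)(176) = 13208
Denominator: √[(nΣx²−(Σx)²)(nΣy²−(Σy)²)]
  nΣx²−(Σx)² = 14·2621 − 28561 = 8133;  nΣy²−(Σy)² = 14·9562 − 30976 = 102892
  √(8133·102892) = √836820636 = 28927.8523
r = 13208 / 28927.8523 = 0.4566
t = r·√(n−2)/√(1−r²) = 0.4566·√12 / √(1−0.208484) = 1.581709 / 0.889672 = 1.778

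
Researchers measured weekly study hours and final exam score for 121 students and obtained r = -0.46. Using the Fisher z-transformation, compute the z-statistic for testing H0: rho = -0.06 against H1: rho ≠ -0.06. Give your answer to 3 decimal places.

Fisher z: atanh(-0.46) = -0.497311, atanh(-0.06) = -0.060072
z = (z_r − z_0)·√(n−3) = (-0.497311 − (-0.060072))·√118 = -0.437239 · 10.862780 = -4.750

-4.750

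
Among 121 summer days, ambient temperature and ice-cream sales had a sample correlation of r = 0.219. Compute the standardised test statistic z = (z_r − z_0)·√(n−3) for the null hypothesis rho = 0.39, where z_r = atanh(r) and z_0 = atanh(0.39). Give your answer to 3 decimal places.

-2.055

z_r = atanh(0.219) = 0.222605,  z_0 = atanh(0.39) = 0.411800
SE = 1/√(n−3) = 1/√118 = 0.092057
z = (z_r − z_0)/SE = (0.222605 − 0.411800) / 0.092057 = -0.189195 / 0.092057 = -2.055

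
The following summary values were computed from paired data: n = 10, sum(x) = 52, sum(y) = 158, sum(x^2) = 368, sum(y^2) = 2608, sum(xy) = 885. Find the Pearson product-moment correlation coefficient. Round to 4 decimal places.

S_xy = nΣxy − ΣxΣy = 10·885 − 52·158 = 8850 − 8216 = 634
S_xx = nΣx² − (Σx)² = 10·368 − 52² = 3680 − 2704 = 976
S_yy = nΣy² − (Σy)² = 10·2608 − 158² = 26080 − 24964 = 1116
r = S_xy / √(S_xx·S_yy) = 634 / √(976·1116) = 634 / √1089216 = 634 / 1043.6551 = 0.6075

0.6075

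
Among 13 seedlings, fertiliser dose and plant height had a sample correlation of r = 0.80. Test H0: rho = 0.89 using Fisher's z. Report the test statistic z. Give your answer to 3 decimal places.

Fisher z: atanh(0.80) = 1.098612, atanh(0.89) = 1.421926
z = (z_r − z_0)·√(n−3) = (1.098612 − 1.421926)·√10 = -0.323314 · 3.162278 = -1.022

-1.022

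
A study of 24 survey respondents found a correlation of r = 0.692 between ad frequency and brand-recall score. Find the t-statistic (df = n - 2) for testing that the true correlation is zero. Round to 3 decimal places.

1 − r² = 1 − 0.478864 = 0.521136;  √(1−r²) = 0.721897
√(n−2) = √22 = 4.690416
t = r·√(n−2)/√(1−r²) = 0.692 · 4.690416 / 0.721897 = 4.496

4.496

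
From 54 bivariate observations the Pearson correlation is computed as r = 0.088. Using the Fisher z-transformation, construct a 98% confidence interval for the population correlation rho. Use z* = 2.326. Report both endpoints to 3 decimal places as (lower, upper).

z_r = atanh(0.088) = 0.088228;  SE = 1/√(n−3) = 1/√51 = 0.140028
z-limits: 0.088228 ± 2.326·0.140028 = 0.088228 ± 0.325705 = [-0.237477, 0.413933]
ρ-limits: (tanh -0.237477, tanh 0.413933) = (-0.233, 0.392)

(-0.233, 0.392)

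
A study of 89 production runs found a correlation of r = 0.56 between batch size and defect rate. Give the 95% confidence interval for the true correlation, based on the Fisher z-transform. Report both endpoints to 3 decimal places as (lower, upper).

Fisher z: z_r = atanh(r) = ½·ln((1+0.56)/(1−0.56)) = 0.632833
SE(z) = 1/√(n−3) = 1/√86 = 0.107833
95% ⇒ z* = 1.960; margin = 1.960·0.107833 = 0.211353
CI on z-scale: (0.421480, 0.844186)
Back-transform: tanh(0.421480) = 0.398177, tanh(0.844186) = 0.688020

(0.398, 0.688)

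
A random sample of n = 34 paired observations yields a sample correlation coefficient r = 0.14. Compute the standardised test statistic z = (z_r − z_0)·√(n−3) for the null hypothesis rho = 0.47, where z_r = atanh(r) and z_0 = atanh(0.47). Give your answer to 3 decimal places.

-2.055

z_r = atanh(0.14) = 0.140926,  z_0 = atanh(0.47) = 0.510070
SE = 1/√(n−3) = 1/√31 = 0.179605
z = (z_r − z_0)/SE = (0.140926 − 0.510070) / 0.179605 = -0.369144 / 0.179605 = -2.055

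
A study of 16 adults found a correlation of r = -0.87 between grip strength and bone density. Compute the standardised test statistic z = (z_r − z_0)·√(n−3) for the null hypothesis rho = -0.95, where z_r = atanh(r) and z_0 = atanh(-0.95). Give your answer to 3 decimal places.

1.798

z_r = atanh(-0.87) = -1.333080,  z_0 = atanh(-0.95) = -1.831781
SE = 1/√(n−3) = 1/√13 = 0.277350
z = (z_r − z_0)/SE = (-1.333080 − (-1.831781)) / 0.277350 = 0.498701 / 0.277350 = 1.798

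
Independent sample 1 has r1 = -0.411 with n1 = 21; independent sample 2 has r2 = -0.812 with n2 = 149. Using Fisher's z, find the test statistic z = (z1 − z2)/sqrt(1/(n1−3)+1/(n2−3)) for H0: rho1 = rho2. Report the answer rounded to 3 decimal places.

Fisher z-transforms: z1 = atanh(-0.411) = -0.436814, z2 = atanh(-0.812) = -1.132872; difference d = 0.696058
Var(d) = 1/18 + 1/146 = 0.0555556 + 0.0068493 = 0.0624049
z = d/√Var(d) = 0.696058 / √0.0624049 = 0.696058 / 0.249810 = 2.786

2.786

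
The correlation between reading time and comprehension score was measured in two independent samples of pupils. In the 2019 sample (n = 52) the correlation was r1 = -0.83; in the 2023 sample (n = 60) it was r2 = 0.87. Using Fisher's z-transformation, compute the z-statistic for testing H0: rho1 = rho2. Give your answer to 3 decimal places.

-12.942

z1 = atanh(-0.83) = -1.188136,  z2 = atanh(0.87) = 1.333080
SE = √(1/(n1−3) + 1/(n2−3)) = √(1/49 + 1/57) = √(0.0204082 + 0.0175439) = √0.0379521 = 0.194813
z = (z1 − z2)/SE = (-1.188136 − 1.333080) / 0.194813 = -2.521216 / 0.194813 = -12.942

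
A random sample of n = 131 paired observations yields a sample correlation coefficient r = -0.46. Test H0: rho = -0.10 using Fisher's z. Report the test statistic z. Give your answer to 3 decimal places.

-4.491

z_r = atanh(-0.46) = -0.497311,  z_0 = atanh(-0.10) = -0.100335
SE = 1/√(n−3) = 1/√128 = 0.088388
z = (z_r − z_0)/SE = (-0.497311 − (-0.100335)) / 0.088388 = -0.396976 / 0.088388 = -4.491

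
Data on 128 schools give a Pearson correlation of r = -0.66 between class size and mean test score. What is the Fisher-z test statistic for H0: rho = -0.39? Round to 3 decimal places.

z_r = atanh(-0.66) = -0.792814,  z_0 = atanh(-0.39) = -0.411800
SE = 1/√(n−3) = 1/√125 = 0.089443
z = (z_r − z_0)/SE = (-0.792814 − (-0.411800)) / 0.089443 = -0.381014 / 0.089443 = -4.260

-4.260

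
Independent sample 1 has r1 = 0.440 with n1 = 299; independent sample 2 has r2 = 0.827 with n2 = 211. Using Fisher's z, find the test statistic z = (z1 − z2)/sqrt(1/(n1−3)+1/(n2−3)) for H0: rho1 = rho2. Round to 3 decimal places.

-7.807

Fisher z-transforms: z1 = atanh(0.440) = 0.472231, z2 = atanh(0.827) = 1.178569; difference d = -0.706338
Var(d) = 1/296 + 1/208 = 0.0033784 + 0.0048077 = 0.0081861
z = d/√Var(d) = -0.706338 / √0.0081861 = -0.706338 / 0.090477 = -7.807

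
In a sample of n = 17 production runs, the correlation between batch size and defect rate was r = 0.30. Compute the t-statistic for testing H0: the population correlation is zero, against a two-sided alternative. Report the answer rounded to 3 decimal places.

1.218

t = r·√(n−2) / √(1−r²) with r = 0.30, n = 17
  = 0.30·√15 / √(1 − 0.0900)
  = 0.30·3.872983 / 0.953939
  = 1.161895 / 0.953939 = 1.218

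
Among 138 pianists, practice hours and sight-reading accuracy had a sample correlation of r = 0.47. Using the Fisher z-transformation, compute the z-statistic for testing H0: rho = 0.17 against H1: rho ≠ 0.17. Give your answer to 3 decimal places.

Fisher z: atanh(0.47) = 0.510070, atanh(0.17) = 0.171667
z = (z_r − z_0)·√(n−3) = (0.510070 − 0.171667)·√135 = 0.338403 · 11.618950 = 3.932

3.932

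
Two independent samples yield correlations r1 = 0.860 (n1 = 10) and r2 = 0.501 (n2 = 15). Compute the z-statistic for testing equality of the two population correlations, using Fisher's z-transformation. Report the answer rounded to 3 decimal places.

1.562

z1 = atanh(0.860) = 1.293345,  z2 = atanh(0.501) = 0.550640
SE = √(1/(n1−3) + 1/(n2−3)) = √(1/7 + 1/12) = √(0.1428571 + 0.0833333) = √0.2261904 = 0.475595
z = (z1 − z2)/SE = (1.293345 − 0.550640) / 0.475595 = 0.742705 / 0.475595 = 1.562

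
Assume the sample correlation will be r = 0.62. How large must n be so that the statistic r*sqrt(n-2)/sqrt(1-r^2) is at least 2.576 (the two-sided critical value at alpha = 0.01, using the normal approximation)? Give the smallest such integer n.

r√(n−2)/√(1−r²) ≥ 2.576  ⇔  n−2 ≥ (2.576)²·(1−r²)/r²
(1−r²)/r² = (1−0.3844)/0.3844 = 1.6015
n ≥ 2 + 6.635776·1.6015 = 2 + 10.6272 = 12.6272
⌈12.6272⌉ = 13

13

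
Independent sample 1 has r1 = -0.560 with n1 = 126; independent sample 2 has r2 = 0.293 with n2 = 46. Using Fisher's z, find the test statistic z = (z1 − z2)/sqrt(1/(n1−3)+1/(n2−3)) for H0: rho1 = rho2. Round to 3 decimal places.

Fisher z-transforms: z1 = atanh(-0.560) = -0.632833, z2 = atanh(0.293) = 0.301845; difference d = -0.934678
Var(d) = 1/123 + 1/43 = 0.0081301 + 0.0232558 = 0.0313859
z = d/√Var(d) = -0.934678 / √0.0313859 = -0.934678 / 0.177161 = -5.276

-5.276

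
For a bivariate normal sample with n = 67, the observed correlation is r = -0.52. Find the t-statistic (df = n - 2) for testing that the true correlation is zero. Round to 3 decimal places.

-4.908

1 − r² = 1 − 0.2704 = 0.7296;  √(1−r²) = 0.854166
√(n−2) = √65 = 8.062258
t = r·√(n−2)/√(1−r²) = -0.52 · 8.062258 / 0.854166 = -4.908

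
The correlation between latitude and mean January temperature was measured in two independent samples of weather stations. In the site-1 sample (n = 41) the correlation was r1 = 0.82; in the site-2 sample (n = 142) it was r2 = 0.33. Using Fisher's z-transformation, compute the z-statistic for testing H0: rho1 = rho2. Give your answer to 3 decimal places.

4.447

Fisher z-transforms: z1 = atanh(0.82) = 1.156817, z2 = atanh(0.33) = 0.342828; difference d = 0.813989
Var(d) = 1/38 + 1/139 = 0.0263158 + 0.0071942 = 0.0335100
z = d/√Var(d) = 0.813989 / √0.0335100 = 0.813989 / 0.183057 = 4.447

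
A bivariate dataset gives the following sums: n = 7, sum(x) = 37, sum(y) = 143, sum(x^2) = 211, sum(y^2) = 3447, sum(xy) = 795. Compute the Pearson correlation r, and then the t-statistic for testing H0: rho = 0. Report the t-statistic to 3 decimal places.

1.079

Numerator: nΣxy − (Σx)(Σy) = 7·795 − (37)(143) = 274
Denominator: √[(nΣx²−(Σx)²)(nΣy²−(Σy)²)]
  nΣx²−(Σx)² = 7·211 − 1369 = 108;  nΣy²−(Σy)² = 7·3447 − 20449 = 3680
  √(108·3680) = √397440 = 630.4284
r = 274 / 630.4284 = 0.4346
t = r·√(n−2)/√(1−r²) = 0.4346·√5 / √(1−0.188877) = 0.971795 / 0.900624 = 1.079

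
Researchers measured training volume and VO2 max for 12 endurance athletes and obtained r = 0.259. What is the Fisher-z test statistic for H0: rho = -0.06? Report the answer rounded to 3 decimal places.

z_r = atanh(0.259) = 0.265036,  z_0 = atanh(-0.06) = -0.060072
SE = 1/√(n−3) = 1/√9 = 0.333333
z = (z_r − z_0)/SE = (0.265036 − (-0.060072)) / 0.333333 = 0.325108 / 0.333333 = 0.975

0.975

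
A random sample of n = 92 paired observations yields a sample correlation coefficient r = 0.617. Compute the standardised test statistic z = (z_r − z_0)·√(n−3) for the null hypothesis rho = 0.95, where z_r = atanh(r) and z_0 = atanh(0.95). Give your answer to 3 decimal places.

z_r = atanh(0.617) = 0.720146,  z_0 = atanh(0.95) = 1.831781
SE = 1/√(n−3) = 1/√89 = 0.106000
z = (z_r − z_0)/SE = (0.720146 − 1.831781) / 0.106000 = -1.111635 / 0.106000 = -10.487

-10.487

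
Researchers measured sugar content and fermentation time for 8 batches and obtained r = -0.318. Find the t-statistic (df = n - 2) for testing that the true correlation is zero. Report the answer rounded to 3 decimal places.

-0.822

t = r·√(n−2) / √(1−r²) with r = -0.318, n = 8
  = -0.318·√6 / √(1 − 0.101124)
  = -0.318·2.449490 / 0.948091
  = -0.778938 / 0.948091 = -0.822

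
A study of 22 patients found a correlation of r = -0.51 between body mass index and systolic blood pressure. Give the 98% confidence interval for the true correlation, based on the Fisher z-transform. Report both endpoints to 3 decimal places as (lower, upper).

(-0.799, -0.029)

Fisher z: z_r = atanh(r) = ½·ln((1+(-0.51))/(1−(-0.51))) = -0.562730
SE(z) = 1/√(n−3) = 1/√19 = 0.229416
98% ⇒ z* = 2.326; margin = 2.326·0.229416 = 0.533622
CI on z-scale: (-1.096352, -0.029108)
Back-transform: tanh(-1.096352) = -0.799185, tanh(-0.029108) = -0.029100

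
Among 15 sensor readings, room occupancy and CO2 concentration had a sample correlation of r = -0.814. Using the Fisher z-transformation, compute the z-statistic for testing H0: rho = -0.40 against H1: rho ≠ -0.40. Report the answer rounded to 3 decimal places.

-2.477

z_r = atanh(-0.814) = -1.138771,  z_0 = atanh(-0.40) = -0.423649
SE = 1/√(n−3) = 1/√12 = 0.288675
z = (z_r − z_0)/SE = (-1.138771 − (-0.423649)) / 0.288675 = -0.715122 / 0.288675 = -2.477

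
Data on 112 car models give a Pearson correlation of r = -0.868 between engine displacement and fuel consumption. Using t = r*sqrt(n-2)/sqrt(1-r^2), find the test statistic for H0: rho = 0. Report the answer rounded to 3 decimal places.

-18.333

1 − r² = 1 − 0.753424 = 0.246576;  √(1−r²) = 0.496564
√(n−2) = √110 = 10.488088
t = r·√(n−2)/√(1−r²) = -0.868 · 10.488088 / 0.496564 = -18.333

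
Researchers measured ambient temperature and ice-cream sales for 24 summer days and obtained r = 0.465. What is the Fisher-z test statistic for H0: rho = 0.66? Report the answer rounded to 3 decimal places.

-1.325

z_r = atanh(0.465) = 0.503672,  z_0 = atanh(0.66) = 0.792814
SE = 1/√(n−3) = 1/√21 = 0.218218
z = (z_r − z_0)/SE = (0.503672 − 0.792814) / 0.218218 = -0.289142 / 0.218218 = -1.325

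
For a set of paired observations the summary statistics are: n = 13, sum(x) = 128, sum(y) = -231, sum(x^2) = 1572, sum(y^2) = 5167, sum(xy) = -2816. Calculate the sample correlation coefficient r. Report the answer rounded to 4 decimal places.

-0.9411

S_xy = nΣxy − ΣxΣy = 13·(-2816) − 128·(-231) = -36608 − (-29568) = -7040
S_xx = nΣx² − (Σx)² = 13·1572 − 128² = 20436 − 16384 = 4052
S_yy = nΣy² − (Σy)² = 13·5167 − (-231)² = 67171 − 53361 = 13810
r = S_xy / √(S_xx·S_yy) = -7040 / √(4052·13810) = -7040 / √55958120 = -7040 / 7480.5160 = -0.9411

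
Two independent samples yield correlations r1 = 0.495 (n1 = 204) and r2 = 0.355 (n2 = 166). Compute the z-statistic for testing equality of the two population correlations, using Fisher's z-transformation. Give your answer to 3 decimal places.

Fisher z-transforms: z1 = atanh(0.495) = 0.542662, z2 = atanh(0.355) = 0.371153; difference d = 0.171509
Var(d) = 1/201 + 1/163 = 0.0049751 + 0.0061350 = 0.0111101
z = d/√Var(d) = 0.171509 / √0.0111101 = 0.171509 / 0.105404 = 1.627

1.627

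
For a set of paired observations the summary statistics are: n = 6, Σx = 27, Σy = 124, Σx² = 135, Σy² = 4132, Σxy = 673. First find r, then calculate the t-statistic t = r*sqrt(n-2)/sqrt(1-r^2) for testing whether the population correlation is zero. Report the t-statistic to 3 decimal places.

S_xy = nΣxy − ΣxΣy = 6·673 − 27·124 = 4038 − 3348 = 690
S_xx = nΣx² − (Σx)² = 6·135 − 27² = 810 − 729 = 81
S_yy = nΣy² − (Σy)² = 6·4132 − 124² = 24792 − 15376 = 9416
r = S_xy / √(S_xx·S_yy) = 690 / √(81·9416) = 690 / √762696 = 690 / 873.3247 = 0.7901
t = r·√(n−2)/√(1−r²) = 0.7901·√4 / √(1−0.624258) = 1.580200 / 0.612978 = 2.578

2.578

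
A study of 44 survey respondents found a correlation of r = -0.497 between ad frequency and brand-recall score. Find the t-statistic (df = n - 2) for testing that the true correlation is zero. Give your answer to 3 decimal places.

-3.712

t = r·√(n−2) / √(1−r²) with r = -0.497, n = 44
  = -0.497·√42 / √(1 − 0.247009)
  = -0.497·6.480741 / 0.867751
  = -3.220928 / 0.867751 = -3.712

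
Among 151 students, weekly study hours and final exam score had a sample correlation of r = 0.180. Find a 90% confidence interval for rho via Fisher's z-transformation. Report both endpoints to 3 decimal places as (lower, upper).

(0.047, 0.307)

z_r = atanh(0.180) = 0.181983;  SE = 1/√(n−3) = 1/√148 = 0.082199
z-limits: 0.181983 ± 1.645·0.082199 = 0.181983 ± 0.135217 = [0.046766, 0.317200]
ρ-limits: (tanh 0.046766, tanh 0.317200) = (0.047, 0.307)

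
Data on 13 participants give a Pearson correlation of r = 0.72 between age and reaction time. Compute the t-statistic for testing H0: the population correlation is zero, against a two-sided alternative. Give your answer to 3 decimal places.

1 − r² = 1 − 0.5184 = 0.4816;  √(1−r²) = 0.693974
√(n−2) = √11 = 3.316625
t = r·√(n−2)/√(1−r²) = 0.72 · 3.316625 / 0.693974 = 3.441

3.441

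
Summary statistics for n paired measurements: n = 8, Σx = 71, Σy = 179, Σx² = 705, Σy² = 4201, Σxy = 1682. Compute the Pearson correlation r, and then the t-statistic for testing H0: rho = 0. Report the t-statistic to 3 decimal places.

2.966

Numerator: nΣxy − (Σx)(Σy) = 8·1682 − (71)(179) = 747
Denominator: √[(nΣx²−(Σx)²)(nΣy²−(Σy)²)]
  nΣx²−(Σx)² = 8·705 − 5041 = 599;  nΣy²−(Σy)² = 8·4201 − 32041 = 1567
  √(599·1567) = √938633 = 968.8307
r = 747 / 968.8307 = 0.7710
t = r·√(n−2)/√(1−r²) = 0.7710·√6 / √(1−0.594441) = 1.888557 / 0.636835 = 2.966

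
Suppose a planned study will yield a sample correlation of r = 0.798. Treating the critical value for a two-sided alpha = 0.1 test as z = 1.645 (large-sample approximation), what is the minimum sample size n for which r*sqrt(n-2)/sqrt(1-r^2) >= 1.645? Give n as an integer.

Need r·√(n−2)/√(1−r²) ≥ 1.645
√(n−2) ≥ 1.645·√(1−0.636804) / 0.798 = 1.645·0.602657 / 0.798 = 1.2423
n−2 ≥ 1.5433  ⇒  n ≥ 3.5433
Smallest integer n = 4

4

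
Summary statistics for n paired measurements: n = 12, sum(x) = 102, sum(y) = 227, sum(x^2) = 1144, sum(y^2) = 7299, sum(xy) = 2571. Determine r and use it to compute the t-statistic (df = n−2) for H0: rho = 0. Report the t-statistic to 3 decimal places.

3.127

Numerator: nΣxy − (Σx)(Σy) = 12·2571 − (102)(227) = 7698
Denominator: √[(nΣx²−(Σx)²)(nΣy²−(Σy)²)]
  nΣx²−(Σx)² = 12·1144 − 10404 = 3324;  nΣy²−(Σy)² = 12·7299 − 51529 = 36059
  √(3324·36059) = √119860116 = 10948.0645
r = 7698 / 10948.0645 = 0.7031
t = r·√(n−2)/√(1−r²) = 0.7031·√10 / √(1−0.494350) = 2.223397 / 0.711091 = 3.127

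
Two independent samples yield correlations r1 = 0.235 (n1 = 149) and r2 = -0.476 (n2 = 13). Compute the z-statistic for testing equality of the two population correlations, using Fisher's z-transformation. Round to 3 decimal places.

2.317

z1 = atanh(0.235) = 0.239475,  z2 = atanh(-0.476) = -0.517800
SE = √(1/(n1−3) + 1/(n2−3)) = √(1/146 + 1/10) = √(0.0068493 + 0.1000000) = √0.1068493 = 0.326878
z = (z1 − z2)/SE = (0.239475 − (-0.517800)) / 0.326878 = 0.757275 / 0.326878 = 2.317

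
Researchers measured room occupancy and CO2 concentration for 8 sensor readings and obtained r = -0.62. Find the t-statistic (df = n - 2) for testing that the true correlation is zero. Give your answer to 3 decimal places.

-1.936

t = r·√(n−2) / √(1−r²) with r = -0.62, n = 8
  = -0.62·√6 / √(1 − 0.3844)
  = -0.62·2.449490 / 0.784602
  = -1.518684 / 0.784602 = -1.936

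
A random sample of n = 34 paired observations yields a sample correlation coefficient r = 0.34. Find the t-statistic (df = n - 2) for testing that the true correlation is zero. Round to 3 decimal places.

1 − r² = 1 − 0.1156 = 0.8844;  √(1−r²) = 0.940425
√(n−2) = √32 = 5.656854
t = r·√(n−2)/√(1−r²) = 0.34 · 5.656854 / 0.940425 = 2.045

2.045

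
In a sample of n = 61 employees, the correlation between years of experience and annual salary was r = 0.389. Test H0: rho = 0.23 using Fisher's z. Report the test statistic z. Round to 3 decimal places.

Fisher z: atanh(0.389) = 0.410621, atanh(0.23) = 0.234189
z = (z_r − z_0)·√(n−3) = (0.410621 − 0.234189)·√58 = 0.176432 · 7.615773 = 1.344

1.344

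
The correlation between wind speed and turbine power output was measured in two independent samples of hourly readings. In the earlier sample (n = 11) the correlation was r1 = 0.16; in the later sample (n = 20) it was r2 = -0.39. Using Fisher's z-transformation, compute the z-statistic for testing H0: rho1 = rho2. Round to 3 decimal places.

1.337

Fisher z-transforms: z1 = atanh(0.16) = 0.161387, z2 = atanh(-0.39) = -0.411800; difference d = 0.573187
Var(d) = 1/8 + 1/17 = 0.1250000 + 0.0588235 = 0.1838235
z = d/√Var(d) = 0.573187 / √0.1838235 = 0.573187 / 0.428746 = 1.337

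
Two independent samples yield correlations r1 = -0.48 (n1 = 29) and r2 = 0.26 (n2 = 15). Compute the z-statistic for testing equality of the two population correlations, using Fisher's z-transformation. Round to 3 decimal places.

-2.261

Fisher z-transforms: z1 = atanh(-0.48) = -0.522984, z2 = atanh(0.26) = 0.266108; difference d = -0.789092
Var(d) = 1/26 + 1/12 = 0.0384615 + 0.0833333 = 0.1217948
z = d/√Var(d) = -0.789092 / √0.1217948 = -0.789092 / 0.348991 = -2.261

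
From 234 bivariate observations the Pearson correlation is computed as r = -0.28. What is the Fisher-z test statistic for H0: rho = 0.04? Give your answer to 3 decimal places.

-4.981

Fisher z: atanh(-0.28) = -0.287682, atanh(0.04) = 0.040021
z = (z_r − z_0)·√(n−3) = (-0.287682 − 0.040021)·√231 = -0.327703 · 15.198684 = -4.981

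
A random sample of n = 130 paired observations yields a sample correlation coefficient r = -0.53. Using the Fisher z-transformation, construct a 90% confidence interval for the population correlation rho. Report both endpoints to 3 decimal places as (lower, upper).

z_r = atanh(-0.53) = -0.590145;  SE = 1/√(n−3) = 1/√127 = 0.088736
z-limits: -0.590145 ± 1.645·0.088736 = -0.590145 ± 0.145971 = [-0.736116, -0.444174]
ρ-limits: (tanh -0.736116, tanh -0.444174) = (-0.627, -0.417)

(-0.627, -0.417)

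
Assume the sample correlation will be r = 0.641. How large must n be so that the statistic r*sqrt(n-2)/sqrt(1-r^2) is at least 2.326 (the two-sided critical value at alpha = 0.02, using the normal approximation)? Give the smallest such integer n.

r√(n−2)/√(1−r²) ≥ 2.326  ⇔  n−2 ≥ (2.326)²·(1−r²)/r²
(1−r²)/r² = (1−0.410881)/0.410881 = 1.4338
n ≥ 2 + 5.410276·1.4338 = 2 + 7.7573 = 9.7573
⌈9.7573⌉ = 10

10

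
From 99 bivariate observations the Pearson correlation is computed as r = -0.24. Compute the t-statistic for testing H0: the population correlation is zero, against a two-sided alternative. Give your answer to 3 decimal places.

1 − r² = 1 − 0.0576 = 0.9424;  √(1−r²) = 0.970773
√(n−2) = √97 = 9.848858
t = r·√(n−2)/√(1−r²) = -0.24 · 9.848858 / 0.970773 = -2.435

-2.435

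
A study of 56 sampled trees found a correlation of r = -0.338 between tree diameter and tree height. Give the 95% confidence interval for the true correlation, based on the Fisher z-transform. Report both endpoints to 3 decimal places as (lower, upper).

Fisher z: z_r = atanh(r) = ½·ln((1+(-0.338))/(1−(-0.338))) = -0.351833
SE(z) = 1/√(n−3) = 1/√53 = 0.137361
95% ⇒ z* = 1.960; margin = 1.960·0.137361 = 0.269228
CI on z-scale: (-0.621061, -0.082605)
Back-transform: tanh(-0.621061) = -0.551866, tanh(-0.082605) = -0.082418

(-0.552, -0.082)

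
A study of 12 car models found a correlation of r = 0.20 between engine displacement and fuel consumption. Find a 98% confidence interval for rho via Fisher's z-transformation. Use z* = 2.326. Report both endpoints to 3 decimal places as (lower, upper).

(-0.517, 0.752)

Fisher z: z_r = atanh(r) = ½·ln((1+0.20)/(1−0.20)) = 0.202733
SE(z) = 1/√(n−3) = 1/√9 = 0.333333
98% ⇒ z* = 2.326; margin = 2.326·0.333333 = 0.775333
CI on z-scale: (-0.572600, 0.978066)
Back-transform: tanh(-0.572600) = -0.517266, tanh(0.978066) = 0.752227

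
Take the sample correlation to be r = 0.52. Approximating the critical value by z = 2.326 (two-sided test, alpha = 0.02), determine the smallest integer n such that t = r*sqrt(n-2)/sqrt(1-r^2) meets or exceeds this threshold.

Need r·√(n−2)/√(1−r²) ≥ 2.326
√(n−2) ≥ 2.326·√(1−0.2704) / 0.52 = 2.326·0.854166 / 0.52 = 3.8208
n−2 ≥ 14.5985  ⇒  n ≥ 16.5985
Smallest integer n = 17

17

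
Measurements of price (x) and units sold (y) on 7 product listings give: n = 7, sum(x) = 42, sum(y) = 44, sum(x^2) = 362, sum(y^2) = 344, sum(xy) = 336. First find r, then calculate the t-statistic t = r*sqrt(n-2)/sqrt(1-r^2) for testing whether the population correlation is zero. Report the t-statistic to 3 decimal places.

3.407

S_xy = nΣxy − ΣxΣy = 7·336 − 42·44 = 2352 − 1848 = 504
S_xx = nΣx² − (Σx)² = 7·362 − 42² = 2534 − 1764 = 770
S_yy = nΣy² − (Σy)² = 7·344 − 44² = 2408 − 1936 = 472
r = S_xy / √(S_xx·S_yy) = 504 / √(770·472) = 504 / √363440 = 504 / 602.8599 = 0.8360
t = r·√(n−2)/√(1−r²) = 0.8360·√5 / √(1−0.698896) = 1.869353 / 0.548729 = 3.407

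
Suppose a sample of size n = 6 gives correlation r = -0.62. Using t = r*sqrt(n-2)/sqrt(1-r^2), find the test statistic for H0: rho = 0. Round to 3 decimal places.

-1.580

t = r·√(n−2) / √(1−r²) with r = -0.62, n = 6
  = -0.62·√4 / √(1 − 0.3844)
  = -0.62·2.000000 / 0.784602
  = -1.240000 / 0.784602 = -1.580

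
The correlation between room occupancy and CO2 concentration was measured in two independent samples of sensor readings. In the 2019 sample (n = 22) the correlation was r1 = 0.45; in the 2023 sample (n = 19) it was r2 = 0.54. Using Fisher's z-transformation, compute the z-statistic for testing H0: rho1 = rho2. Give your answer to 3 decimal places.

z1 = atanh(0.45) = 0.484700,  z2 = atanh(0.54) = 0.604156
SE = √(1/(n1−3) + 1/(n2−3)) = √(1/19 + 1/16) = √(0.0526316 + 0.0625000) = √0.1151316 = 0.339310
z = (z1 − z2)/SE = (0.484700 − 0.604156) / 0.339310 = -0.119456 / 0.339310 = -0.352

-0.352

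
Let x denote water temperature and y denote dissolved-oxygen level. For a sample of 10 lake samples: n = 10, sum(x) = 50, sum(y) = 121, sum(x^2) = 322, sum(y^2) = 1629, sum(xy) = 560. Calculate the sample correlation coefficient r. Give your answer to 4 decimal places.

Numerator: nΣxy − (Σx)(Σy) = 10·560 − (50)(121) = -450
Denominator: √[(nΣx²−(Σx)²)(nΣy²−(Σy)²)]
  nΣx²−(Σx)² = 10·322 − 2500 = 720;  nΣy²−(Σy)² = 10·1629 − 14641 = 1649
  √(720·1649) = √1187280 = 1089.6238
r = -450 / 1089.6238 = -0.4130

-0.4130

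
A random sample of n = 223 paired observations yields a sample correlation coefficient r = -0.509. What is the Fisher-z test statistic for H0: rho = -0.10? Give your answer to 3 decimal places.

z_r = atanh(-0.509) = -0.561379,  z_0 = atanh(-0.10) = -0.100335
SE = 1/√(n−3) = 1/√220 = 0.067420
z = (z_r − z_0)/SE = (-0.561379 − (-0.100335)) / 0.067420 = -0.461044 / 0.067420 = -6.838

-6.838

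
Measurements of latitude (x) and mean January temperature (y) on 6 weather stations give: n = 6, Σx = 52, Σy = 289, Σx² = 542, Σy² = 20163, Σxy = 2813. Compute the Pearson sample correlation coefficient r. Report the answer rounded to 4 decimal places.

0.4083

S_xy = nΣxy − ΣxΣy = 6·2813 − 52·289 = 16878 − 15028 = 1850
S_xx = nΣx² − (Σx)² = 6·542 − 52² = 3252 − 2704 = 548
S_yy = nΣy² − (Σy)² = 6·20163 − 289² = 120978 − 83521 = 37457
r = S_xy / √(S_xx·S_yy) = 1850 / √(548·37457) = 1850 / √20526436 = 1850 / 4530.6110 = 0.4083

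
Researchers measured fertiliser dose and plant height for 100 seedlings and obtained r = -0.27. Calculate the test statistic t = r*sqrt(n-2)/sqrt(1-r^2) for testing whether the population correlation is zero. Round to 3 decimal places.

-2.776

1 − r² = 1 − 0.0729 = 0.9271;  √(1−r²) = 0.962860
√(n−2) = √98 = 9.899495
t = r·√(n−2)/√(1−r²) = -0.27 · 9.899495 / 0.962860 = -2.776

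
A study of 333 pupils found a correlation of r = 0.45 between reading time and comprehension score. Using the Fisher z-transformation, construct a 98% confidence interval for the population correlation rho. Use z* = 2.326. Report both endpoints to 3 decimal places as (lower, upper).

(0.342, 0.546)

Fisher z: z_r = atanh(r) = ½·ln((1+0.45)/(1−0.45)) = 0.484700
SE(z) = 1/√(n−3) = 1/√330 = 0.055048
98% ⇒ z* = 2.326; margin = 2.326·0.055048 = 0.128042
CI on z-scale: (0.356658, 0.612742)
Back-transform: tanh(0.356658) = 0.342267, tanh(0.612742) = 0.546054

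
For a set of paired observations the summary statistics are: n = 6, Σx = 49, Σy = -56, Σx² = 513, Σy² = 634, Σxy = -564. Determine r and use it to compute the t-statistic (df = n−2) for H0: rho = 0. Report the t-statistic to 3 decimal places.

Numerator: nΣxy − (Σx)(Σy) = 6·(-564) − (49)(-56) = -640
Denominator: √[(nΣx²−(Σx)²)(nΣy²−(Σy)²)]
  nΣx²−(Σx)² = 6·513 − 2401 = 677;  nΣy²−(Σy)² = 6·634 − 3136 = 668
  √(677·668) = √452236 = 672.4849
r = -640 / 672.4849 = -0.9517
t = r·√(n−2)/√(1−r²) = -0.9517·√4 / √(1−0.905733) = -1.903400 / 0.307029 = -6.199

-6.199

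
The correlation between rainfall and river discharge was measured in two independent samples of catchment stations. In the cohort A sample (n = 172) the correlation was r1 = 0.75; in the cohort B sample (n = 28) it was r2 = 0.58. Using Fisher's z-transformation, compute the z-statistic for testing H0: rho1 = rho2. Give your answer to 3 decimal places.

1.449

Fisher z-transforms: z1 = atanh(0.75) = 0.972955, z2 = atanh(0.58) = 0.662463; difference d = 0.310492
Var(d) = 1/169 + 1/25 = 0.0059172 + 0.0400000 = 0.0459172
z = d/√Var(d) = 0.310492 / √0.0459172 = 0.310492 / 0.214283 = 1.449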